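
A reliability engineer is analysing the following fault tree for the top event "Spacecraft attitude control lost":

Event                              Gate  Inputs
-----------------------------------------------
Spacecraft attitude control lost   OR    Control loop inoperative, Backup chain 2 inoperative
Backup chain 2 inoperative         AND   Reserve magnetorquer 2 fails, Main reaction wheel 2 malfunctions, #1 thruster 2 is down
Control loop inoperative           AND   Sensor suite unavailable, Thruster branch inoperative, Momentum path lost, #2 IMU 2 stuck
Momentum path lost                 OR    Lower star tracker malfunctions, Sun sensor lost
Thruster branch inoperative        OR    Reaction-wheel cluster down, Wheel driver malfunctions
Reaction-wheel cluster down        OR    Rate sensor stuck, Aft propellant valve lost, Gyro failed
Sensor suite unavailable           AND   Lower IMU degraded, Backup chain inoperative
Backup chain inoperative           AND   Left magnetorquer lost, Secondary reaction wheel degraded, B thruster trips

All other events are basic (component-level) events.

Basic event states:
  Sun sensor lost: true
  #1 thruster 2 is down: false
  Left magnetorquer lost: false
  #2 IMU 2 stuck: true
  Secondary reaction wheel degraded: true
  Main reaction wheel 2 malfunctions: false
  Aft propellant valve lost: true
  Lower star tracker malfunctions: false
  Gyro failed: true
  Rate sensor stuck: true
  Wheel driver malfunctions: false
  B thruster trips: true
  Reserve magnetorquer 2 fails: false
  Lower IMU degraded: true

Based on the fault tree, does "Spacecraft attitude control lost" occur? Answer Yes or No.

Backup chain inoperative [AND]: Left magnetorquer lost=not, Secondary reaction wheel degraded=occurs, B thruster trips=occurs → not all inputs occur → does not occur.
Sensor suite unavailable [AND]: Lower IMU degraded=occurs, Backup chain inoperative=not → not all inputs occur → does not occur.
Reaction-wheel cluster down [OR]: Rate sensor stuck=occurs, Aft propellant valve lost=occurs, Gyro failed=occurs → at least one input occurs → occurs.
Thruster branch inoperative [OR]: Reaction-wheel cluster down=occurs, Wheel driver malfunctions=not → at least one input occurs → occurs.
Momentum path lost [OR]: Lower star tracker malfunctions=not, Sun sensor lost=occurs → at least one input occurs → occurs.
Control loop inoperative [AND]: Sensor suite unavailable=not, Thruster branch inoperative=occurs, Momentum path lost=occurs, #2 IMU 2 stuck=occurs → not all inputs occur → does not occur.
Backup chain 2 inoperative [AND]: Reserve magnetorquer 2 fails=not, Main reaction wheel 2 malfunctions=not, #1 thruster 2 is down=not → not all inputs occur → does not occur.
Spacecraft attitude control lost [OR]: Control loop inoperative=not, Backup chain 2 inoperative=not → no input occurs → does not occur.

No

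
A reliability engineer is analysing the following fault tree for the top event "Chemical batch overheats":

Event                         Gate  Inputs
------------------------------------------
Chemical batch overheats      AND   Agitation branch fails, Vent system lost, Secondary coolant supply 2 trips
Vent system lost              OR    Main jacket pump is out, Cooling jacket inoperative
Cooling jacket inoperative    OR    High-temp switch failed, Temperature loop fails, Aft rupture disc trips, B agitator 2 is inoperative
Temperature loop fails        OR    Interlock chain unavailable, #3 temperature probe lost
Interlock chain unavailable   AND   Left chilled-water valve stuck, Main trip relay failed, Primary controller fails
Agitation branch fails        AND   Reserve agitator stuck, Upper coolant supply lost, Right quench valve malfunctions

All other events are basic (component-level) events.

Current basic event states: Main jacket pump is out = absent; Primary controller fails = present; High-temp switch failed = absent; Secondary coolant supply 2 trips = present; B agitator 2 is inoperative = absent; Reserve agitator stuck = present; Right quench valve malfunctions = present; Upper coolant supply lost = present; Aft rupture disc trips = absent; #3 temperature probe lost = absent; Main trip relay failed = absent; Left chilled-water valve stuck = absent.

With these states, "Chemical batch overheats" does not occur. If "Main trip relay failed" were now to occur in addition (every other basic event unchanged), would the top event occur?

Counterfactual: set "Main trip relay failed" to occurred.
Agitation branch fails [AND]: Reserve agitator stuck=occurs, Upper coolant supply lost=occurs, Right quench valve malfunctions=occurs → all inputs occur → occurs.
Interlock chain unavailable [AND]: Left chilled-water valve stuck=not, Main trip relay failed=occurs, Primary controller fails=occurs → not all inputs occur → does not occur.
Temperature loop fails [OR]: Interlock chain unavailable=not, #3 temperature probe lost=not → no input occurs → does not occur.
Cooling jacket inoperative [OR]: High-temp switch failed=not, Temperature loop fails=not, Aft rupture disc trips=not, B agitator 2 is inoperative=not → no input occurs → does not occur.
Vent system lost [OR]: Main jacket pump is out=not, Cooling jacket inoperative=not → no input occurs → does not occur.
Chemical batch overheats [AND]: Agitation branch fails=occurs, Vent system lost=not, Secondary coolant supply 2 trips=occurs → not all inputs occur → does not occur.

No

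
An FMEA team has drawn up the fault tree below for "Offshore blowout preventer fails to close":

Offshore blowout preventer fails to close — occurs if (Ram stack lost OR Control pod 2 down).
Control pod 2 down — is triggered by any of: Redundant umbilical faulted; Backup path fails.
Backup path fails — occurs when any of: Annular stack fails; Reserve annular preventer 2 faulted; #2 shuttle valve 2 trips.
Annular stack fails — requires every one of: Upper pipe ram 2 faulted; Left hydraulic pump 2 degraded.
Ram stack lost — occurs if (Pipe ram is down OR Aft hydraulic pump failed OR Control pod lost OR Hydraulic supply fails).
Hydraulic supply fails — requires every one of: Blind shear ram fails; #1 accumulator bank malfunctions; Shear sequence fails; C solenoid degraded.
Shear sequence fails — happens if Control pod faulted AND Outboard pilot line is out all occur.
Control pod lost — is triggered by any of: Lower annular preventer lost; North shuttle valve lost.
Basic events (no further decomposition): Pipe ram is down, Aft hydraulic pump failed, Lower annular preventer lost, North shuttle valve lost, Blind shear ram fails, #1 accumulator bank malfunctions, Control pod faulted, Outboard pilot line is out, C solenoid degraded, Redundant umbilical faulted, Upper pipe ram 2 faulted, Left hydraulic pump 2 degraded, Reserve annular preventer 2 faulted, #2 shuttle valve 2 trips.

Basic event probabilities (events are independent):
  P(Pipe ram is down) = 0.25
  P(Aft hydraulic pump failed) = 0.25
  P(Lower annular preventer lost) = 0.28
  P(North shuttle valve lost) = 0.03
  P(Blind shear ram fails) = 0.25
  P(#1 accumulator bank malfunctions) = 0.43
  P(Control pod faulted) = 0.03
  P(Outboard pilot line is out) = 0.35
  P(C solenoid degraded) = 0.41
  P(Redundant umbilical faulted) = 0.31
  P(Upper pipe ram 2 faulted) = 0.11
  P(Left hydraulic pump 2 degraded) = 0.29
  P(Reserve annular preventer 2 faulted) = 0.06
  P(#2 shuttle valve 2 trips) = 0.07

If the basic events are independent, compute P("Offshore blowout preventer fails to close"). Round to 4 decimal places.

P(Control pod lost) [OR] = 1 − (1−0.28) × (1−0.03) = 0.301600
P(Shear sequence fails) [AND] = 0.03 × 0.35 = 0.010500
P(Hydraulic supply fails) [AND] = 0.25 × 0.43 × 0.010500 × 0.41 = 0.000463
P(Ram stack lost) [OR] = 1 − (1−0.25) × (1−0.25) × (1−0.301600) × (1−0.000463) = 0.607332
P(Annular stack fails) [AND] = 0.11 × 0.29 = 0.031900
P(Backup path fails) [OR] = 1 − (1−0.031900) × (1−0.06) × (1−0.07) = 0.153687
P(Control pod 2 down) [OR] = 1 − (1−0.31) × (1−0.153687) = 0.416044
P(Offshore blowout preventer fails to close) [OR] = 1 − (1−0.607332) × (1−0.416044) = 0.770699
Rounded to 4 decimal places: P(Offshore blowout preventer fails to close) ≈ 0.7707.

0.7707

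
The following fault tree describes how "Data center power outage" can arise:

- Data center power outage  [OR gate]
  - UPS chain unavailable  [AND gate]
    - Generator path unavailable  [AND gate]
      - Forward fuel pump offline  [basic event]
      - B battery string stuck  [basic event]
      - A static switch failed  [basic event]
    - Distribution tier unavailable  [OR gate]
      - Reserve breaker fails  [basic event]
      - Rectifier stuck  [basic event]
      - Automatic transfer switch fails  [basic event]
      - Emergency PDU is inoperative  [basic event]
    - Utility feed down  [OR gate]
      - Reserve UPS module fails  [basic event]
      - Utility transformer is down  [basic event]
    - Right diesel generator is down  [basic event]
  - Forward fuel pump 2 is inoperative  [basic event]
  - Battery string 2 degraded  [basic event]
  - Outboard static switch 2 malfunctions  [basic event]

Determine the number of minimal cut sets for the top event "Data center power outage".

Generator path unavailable [AND]: one cut set from each child combined → 1 × 1 × 1 = 1 cut set(s).
Distribution tier unavailable [OR]: union of children's cut sets → 4 cut set(s).
Utility feed down [OR]: union of children's cut sets → 2 cut set(s).
UPS chain unavailable [AND]: one cut set from each child combined → 1 × 4 × 2 × 1 = 8 cut set(s).
Data center power outage [OR]: union of children's cut sets → 11 cut set(s).

11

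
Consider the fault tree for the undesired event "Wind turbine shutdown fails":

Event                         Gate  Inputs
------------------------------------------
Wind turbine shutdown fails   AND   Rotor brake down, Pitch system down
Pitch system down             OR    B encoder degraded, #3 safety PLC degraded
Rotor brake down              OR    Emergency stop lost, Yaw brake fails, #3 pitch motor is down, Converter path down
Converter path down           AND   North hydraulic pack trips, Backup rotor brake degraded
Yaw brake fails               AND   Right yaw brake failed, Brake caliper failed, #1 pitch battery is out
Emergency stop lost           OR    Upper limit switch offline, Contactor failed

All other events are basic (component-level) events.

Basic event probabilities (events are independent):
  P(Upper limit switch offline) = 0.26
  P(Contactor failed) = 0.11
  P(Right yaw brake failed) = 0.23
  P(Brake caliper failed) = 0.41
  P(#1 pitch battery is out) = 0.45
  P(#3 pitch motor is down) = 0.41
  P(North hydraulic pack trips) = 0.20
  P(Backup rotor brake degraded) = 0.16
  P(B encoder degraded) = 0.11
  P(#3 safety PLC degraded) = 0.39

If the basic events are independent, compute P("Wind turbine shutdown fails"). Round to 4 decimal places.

P(Emergency stop lost) [OR] = 1 − (1−0.26) × (1−0.11) = 0.341400
P(Yaw brake fails) [AND] = 0.23 × 0.41 × 0.45 = 0.042435
P(Converter path down) [AND] = 0.20 × 0.16 = 0.032000
P(Rotor brake down) [OR] = 1 − (1−0.341400) × (1−0.042435) × (1−0.41) × (1−0.032000) = 0.639822
P(Pitch system down) [OR] = 1 − (1−0.11) × (1−0.39) = 0.457100
P(Wind turbine shutdown fails) [AND] = 0.639822 × 0.457100 = 0.292463
Rounded to 4 decimal places: P(Wind turbine shutdown fails) ≈ 0.2925.

0.2925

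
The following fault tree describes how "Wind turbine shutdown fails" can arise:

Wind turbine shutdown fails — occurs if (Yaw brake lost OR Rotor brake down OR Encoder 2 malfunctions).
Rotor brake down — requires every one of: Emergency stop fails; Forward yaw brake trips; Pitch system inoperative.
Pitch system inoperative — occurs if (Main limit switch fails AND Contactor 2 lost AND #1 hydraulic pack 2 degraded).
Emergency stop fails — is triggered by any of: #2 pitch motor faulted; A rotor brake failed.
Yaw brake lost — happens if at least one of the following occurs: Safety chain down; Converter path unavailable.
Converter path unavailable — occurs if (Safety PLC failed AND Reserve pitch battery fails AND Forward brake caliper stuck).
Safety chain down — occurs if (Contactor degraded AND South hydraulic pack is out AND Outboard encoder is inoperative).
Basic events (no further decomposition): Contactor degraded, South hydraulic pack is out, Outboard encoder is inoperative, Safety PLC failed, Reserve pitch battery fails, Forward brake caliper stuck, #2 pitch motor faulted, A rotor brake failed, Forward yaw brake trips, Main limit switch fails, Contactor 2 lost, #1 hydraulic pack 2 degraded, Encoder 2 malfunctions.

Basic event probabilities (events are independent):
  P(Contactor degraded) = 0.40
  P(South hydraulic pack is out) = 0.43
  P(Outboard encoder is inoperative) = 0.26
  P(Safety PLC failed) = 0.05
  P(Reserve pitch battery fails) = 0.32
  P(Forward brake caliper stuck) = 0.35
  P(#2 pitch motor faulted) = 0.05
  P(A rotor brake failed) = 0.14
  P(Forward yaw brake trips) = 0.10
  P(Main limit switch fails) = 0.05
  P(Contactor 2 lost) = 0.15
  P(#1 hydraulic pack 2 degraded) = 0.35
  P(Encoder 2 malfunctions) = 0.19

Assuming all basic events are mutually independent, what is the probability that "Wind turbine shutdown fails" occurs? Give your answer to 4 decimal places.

P(Safety chain down) [AND] = 0.40 × 0.43 × 0.26 = 0.044720
P(Converter path unavailable) [AND] = 0.05 × 0.32 × 0.35 = 0.005600
P(Yaw brake lost) [OR] = 1 − (1−0.044720) × (1−0.005600) = 0.050070
P(Emergency stop fails) [OR] = 1 − (1−0.05) × (1−0.14) = 0.183000
P(Pitch system inoperative) [AND] = 0.05 × 0.15 × 0.35 = 0.002625
P(Rotor brake down) [AND] = 0.183000 × 0.10 × 0.002625 = 0.000048
P(Wind turbine shutdown fails) [OR] = 1 − (1−0.050070) × (1−0.000048) × (1−0.19) = 0.230594
Rounded to 4 decimal places: P(Wind turbine shutdown fails) ≈ 0.2306.

0.2306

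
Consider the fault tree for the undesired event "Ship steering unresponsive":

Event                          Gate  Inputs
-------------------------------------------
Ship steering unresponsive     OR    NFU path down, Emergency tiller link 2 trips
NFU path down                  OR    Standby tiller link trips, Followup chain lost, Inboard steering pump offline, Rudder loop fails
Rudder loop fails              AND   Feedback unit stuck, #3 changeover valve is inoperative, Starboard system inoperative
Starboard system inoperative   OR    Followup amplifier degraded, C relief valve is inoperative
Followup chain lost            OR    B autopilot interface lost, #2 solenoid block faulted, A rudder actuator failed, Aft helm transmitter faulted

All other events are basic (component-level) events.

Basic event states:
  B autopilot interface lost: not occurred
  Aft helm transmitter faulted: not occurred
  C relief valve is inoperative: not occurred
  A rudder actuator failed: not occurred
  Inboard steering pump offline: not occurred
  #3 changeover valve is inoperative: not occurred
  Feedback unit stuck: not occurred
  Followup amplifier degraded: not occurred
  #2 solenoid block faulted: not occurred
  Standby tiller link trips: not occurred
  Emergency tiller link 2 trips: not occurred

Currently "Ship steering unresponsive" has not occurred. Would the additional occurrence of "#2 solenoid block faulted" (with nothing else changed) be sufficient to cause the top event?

Yes

Counterfactual: set "#2 solenoid block faulted" to occurred.
Followup chain lost [OR]: B autopilot interface lost=not, #2 solenoid block faulted=occurs, A rudder actuator failed=not, Aft helm transmitter faulted=not → at least one input occurs → occurs.
Starboard system inoperative [OR]: Followup amplifier degraded=not, C relief valve is inoperative=not → no input occurs → does not occur.
Rudder loop fails [AND]: Feedback unit stuck=not, #3 changeover valve is inoperative=not, Starboard system inoperative=not → not all inputs occur → does not occur.
NFU path down [OR]: Standby tiller link trips=not, Followup chain lost=occurs, Inboard steering pump offline=not, Rudder loop fails=not → at least one input occurs → occurs.
Ship steering unresponsive [OR]: NFU path down=occurs, Emergency tiller link 2 trips=not → at least one input occurs → occurs.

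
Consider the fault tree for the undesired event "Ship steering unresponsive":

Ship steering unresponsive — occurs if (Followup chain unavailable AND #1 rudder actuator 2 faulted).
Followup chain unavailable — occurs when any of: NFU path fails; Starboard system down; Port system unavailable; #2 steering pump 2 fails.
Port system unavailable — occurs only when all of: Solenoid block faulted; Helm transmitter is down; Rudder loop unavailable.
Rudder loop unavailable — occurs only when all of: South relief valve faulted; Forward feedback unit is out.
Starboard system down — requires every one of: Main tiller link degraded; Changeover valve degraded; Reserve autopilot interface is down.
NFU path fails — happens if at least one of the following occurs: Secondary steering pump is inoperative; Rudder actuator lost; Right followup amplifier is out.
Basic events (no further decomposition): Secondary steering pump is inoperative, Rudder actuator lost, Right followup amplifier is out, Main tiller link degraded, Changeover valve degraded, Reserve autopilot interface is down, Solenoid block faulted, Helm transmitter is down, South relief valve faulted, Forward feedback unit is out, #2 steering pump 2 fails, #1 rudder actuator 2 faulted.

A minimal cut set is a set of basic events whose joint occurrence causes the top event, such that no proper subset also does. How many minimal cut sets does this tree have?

NFU path fails [OR]: union of children's cut sets → 3 cut set(s).
Starboard system down [AND]: one cut set from each child combined → 1 × 1 × 1 = 1 cut set(s).
Rudder loop unavailable [AND]: one cut set from each child combined → 1 × 1 = 1 cut set(s).
Port system unavailable [AND]: one cut set from each child combined → 1 × 1 × 1 = 1 cut set(s).
Followup chain unavailable [OR]: union of children's cut sets → 6 cut set(s).
Ship steering unresponsive [AND]: one cut set from each child combined → 6 × 1 = 6 cut set(s).
Minimal cut sets: {#1 rudder actuator 2 faulted, Secondary steering pump is inoperative}; {#1 rudder actuator 2 faulted, Rudder actuator lost}; {#1 rudder actuator 2 faulted, Right followup amplifier is out}; {#1 rudder actuator 2 faulted, Changeover valve degraded, Main tiller link degraded, Reserve autopilot interface is down}; {#1 rudder actuator 2 faulted, Forward feedback unit is out, Helm transmitter is down, Solenoid block faulted, South relief valve faulted}; {#1 rudder actuator 2 faulted, #2 steering pump 2 fails}.

6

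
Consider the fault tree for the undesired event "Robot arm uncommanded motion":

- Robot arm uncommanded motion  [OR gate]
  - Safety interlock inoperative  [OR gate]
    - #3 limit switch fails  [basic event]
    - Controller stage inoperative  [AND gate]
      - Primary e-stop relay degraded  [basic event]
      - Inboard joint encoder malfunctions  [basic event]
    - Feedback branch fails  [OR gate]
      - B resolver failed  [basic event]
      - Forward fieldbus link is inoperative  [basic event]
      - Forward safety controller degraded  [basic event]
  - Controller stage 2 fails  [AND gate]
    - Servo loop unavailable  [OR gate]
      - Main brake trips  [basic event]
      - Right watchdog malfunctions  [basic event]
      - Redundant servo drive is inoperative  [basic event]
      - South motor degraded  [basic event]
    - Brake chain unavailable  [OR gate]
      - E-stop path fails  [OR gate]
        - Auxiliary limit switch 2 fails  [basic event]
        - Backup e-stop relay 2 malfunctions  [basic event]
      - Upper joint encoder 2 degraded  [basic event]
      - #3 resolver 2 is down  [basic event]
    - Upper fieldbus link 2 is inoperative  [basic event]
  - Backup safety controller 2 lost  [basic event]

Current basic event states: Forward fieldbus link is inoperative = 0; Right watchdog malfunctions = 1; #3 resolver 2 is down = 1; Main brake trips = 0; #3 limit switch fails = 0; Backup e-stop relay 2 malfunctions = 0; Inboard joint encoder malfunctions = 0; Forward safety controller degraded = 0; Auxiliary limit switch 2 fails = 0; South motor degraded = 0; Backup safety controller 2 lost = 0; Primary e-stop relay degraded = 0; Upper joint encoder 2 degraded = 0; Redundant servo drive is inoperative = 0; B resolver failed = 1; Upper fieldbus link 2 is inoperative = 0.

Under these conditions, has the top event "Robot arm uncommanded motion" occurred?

Yes

Controller stage inoperative [AND]: Primary e-stop relay degraded=not, Inboard joint encoder malfunctions=not → not all inputs occur → does not occur.
Feedback branch fails [OR]: B resolver failed=occurs, Forward fieldbus link is inoperative=not, Forward safety controller degraded=not → at least one input occurs → occurs.
Safety interlock inoperative [OR]: #3 limit switch fails=not, Controller stage inoperative=not, Feedback branch fails=occurs → at least one input occurs → occurs.
Servo loop unavailable [OR]: Main brake trips=not, Right watchdog malfunctions=occurs, Redundant servo drive is inoperative=not, South motor degraded=not → at least one input occurs → occurs.
E-stop path fails [OR]: Auxiliary limit switch 2 fails=not, Backup e-stop relay 2 malfunctions=not → no input occurs → does not occur.
Brake chain unavailable [OR]: E-stop path fails=not, Upper joint encoder 2 degraded=not, #3 resolver 2 is down=occurs → at least one input occurs → occurs.
Controller stage 2 fails [AND]: Servo loop unavailable=occurs, Brake chain unavailable=occurs, Upper fieldbus link 2 is inoperative=not → not all inputs occur → does not occur.
Robot arm uncommanded motion [OR]: Safety interlock inoperative=occurs, Controller stage 2 fails=not, Backup safety controller 2 lost=not → at least one input occurs → occurs.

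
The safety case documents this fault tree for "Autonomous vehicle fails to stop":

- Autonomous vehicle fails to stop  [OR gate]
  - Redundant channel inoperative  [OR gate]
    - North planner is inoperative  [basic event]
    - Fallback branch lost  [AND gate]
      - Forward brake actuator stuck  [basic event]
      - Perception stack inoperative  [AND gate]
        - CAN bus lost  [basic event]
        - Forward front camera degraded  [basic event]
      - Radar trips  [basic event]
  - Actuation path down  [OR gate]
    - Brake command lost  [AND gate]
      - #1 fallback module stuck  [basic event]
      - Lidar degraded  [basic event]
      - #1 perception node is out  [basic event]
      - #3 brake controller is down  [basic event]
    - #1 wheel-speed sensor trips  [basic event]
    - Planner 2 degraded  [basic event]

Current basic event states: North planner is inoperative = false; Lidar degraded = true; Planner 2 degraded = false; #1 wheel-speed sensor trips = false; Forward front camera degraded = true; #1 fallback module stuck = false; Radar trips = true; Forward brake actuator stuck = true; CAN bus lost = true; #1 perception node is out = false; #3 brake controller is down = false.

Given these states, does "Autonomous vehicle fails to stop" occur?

Perception stack inoperative [AND]: CAN bus lost=occurs, Forward front camera degraded=occurs → all inputs occur → occurs.
Fallback branch lost [AND]: Forward brake actuator stuck=occurs, Perception stack inoperative=occurs, Radar trips=occurs → all inputs occur → occurs.
Redundant channel inoperative [OR]: North planner is inoperative=not, Fallback branch lost=occurs → at least one input occurs → occurs.
Brake command lost [AND]: #1 fallback module stuck=not, Lidar degraded=occurs, #1 perception node is out=not, #3 brake controller is down=not → not all inputs occur → does not occur.
Actuation path down [OR]: Brake command lost=not, #1 wheel-speed sensor trips=not, Planner 2 degraded=not → no input occurs → does not occur.
Autonomous vehicle fails to stop [OR]: Redundant channel inoperative=occurs, Actuation path down=not → at least one input occurs → occurs.

Yes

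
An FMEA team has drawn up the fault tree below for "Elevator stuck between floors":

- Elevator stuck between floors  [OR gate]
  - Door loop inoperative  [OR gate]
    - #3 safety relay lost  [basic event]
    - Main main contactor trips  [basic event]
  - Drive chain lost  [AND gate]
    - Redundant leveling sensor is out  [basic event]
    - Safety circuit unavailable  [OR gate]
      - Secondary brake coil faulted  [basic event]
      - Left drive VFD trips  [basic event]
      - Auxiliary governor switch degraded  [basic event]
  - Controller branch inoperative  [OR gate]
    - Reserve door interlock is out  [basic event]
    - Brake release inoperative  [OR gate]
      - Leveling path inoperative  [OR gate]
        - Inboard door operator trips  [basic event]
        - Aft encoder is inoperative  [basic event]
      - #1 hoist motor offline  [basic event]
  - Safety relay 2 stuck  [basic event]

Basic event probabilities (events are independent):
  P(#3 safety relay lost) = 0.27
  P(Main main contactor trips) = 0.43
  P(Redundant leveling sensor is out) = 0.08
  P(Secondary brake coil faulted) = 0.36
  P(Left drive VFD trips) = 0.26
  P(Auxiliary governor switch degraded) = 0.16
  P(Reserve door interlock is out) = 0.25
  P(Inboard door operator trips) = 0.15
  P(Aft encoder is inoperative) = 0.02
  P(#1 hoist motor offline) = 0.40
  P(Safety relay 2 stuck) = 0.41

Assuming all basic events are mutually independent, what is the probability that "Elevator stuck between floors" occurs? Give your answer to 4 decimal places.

P(Door loop inoperative) [OR] = 1 − (1−0.27) × (1−0.43) = 0.583900
P(Safety circuit unavailable) [OR] = 1 − (1−0.36) × (1−0.26) × (1−0.16) = 0.602176
P(Drive chain lost) [AND] = 0.08 × 0.602176 = 0.048174
P(Leveling path inoperative) [OR] = 1 − (1−0.15) × (1−0.02) = 0.167000
P(Brake release inoperative) [OR] = 1 − (1−0.167000) × (1−0.40) = 0.500200
P(Controller branch inoperative) [OR] = 1 − (1−0.25) × (1−0.500200) = 0.625150
P(Elevator stuck between floors) [OR] = 1 − (1−0.583900) × (1−0.048174) × (1−0.625150) × (1−0.41) = 0.912408
Rounded to 4 decimal places: P(Elevator stuck between floors) ≈ 0.9124.

0.9124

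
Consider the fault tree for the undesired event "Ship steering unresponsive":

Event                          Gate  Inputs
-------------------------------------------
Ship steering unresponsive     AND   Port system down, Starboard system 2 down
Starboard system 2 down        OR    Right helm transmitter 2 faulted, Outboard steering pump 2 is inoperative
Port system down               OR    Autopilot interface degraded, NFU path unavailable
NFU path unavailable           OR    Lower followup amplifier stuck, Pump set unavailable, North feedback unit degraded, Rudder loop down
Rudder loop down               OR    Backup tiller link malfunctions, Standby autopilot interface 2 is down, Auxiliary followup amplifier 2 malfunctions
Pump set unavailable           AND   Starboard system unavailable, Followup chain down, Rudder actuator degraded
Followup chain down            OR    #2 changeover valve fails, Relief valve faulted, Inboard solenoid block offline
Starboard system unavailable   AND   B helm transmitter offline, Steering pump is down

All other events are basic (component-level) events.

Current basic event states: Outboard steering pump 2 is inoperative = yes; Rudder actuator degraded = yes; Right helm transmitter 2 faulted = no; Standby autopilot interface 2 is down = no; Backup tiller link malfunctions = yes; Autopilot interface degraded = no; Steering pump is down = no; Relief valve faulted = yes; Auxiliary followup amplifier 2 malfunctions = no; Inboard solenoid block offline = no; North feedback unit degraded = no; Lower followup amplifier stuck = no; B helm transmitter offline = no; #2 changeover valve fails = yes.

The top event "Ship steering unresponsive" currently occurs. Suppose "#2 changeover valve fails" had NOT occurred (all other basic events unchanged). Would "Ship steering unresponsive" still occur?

Yes

Counterfactual: set "#2 changeover valve fails" to not occurred.
Starboard system unavailable [AND]: B helm transmitter offline=not, Steering pump is down=not → not all inputs occur → does not occur.
Followup chain down [OR]: #2 changeover valve fails=not, Relief valve faulted=occurs, Inboard solenoid block offline=not → at least one input occurs → occurs.
Pump set unavailable [AND]: Starboard system unavailable=not, Followup chain down=occurs, Rudder actuator degraded=occurs → not all inputs occur → does not occur.
Rudder loop down [OR]: Backup tiller link malfunctions=occurs, Standby autopilot interface 2 is down=not, Auxiliary followup amplifier 2 malfunctions=not → at least one input occurs → occurs.
NFU path unavailable [OR]: Lower followup amplifier stuck=not, Pump set unavailable=not, North feedback unit degraded=not, Rudder loop down=occurs → at least one input occurs → occurs.
Port system down [OR]: Autopilot interface degraded=not, NFU path unavailable=occurs → at least one input occurs → occurs.
Starboard system 2 down [OR]: Right helm transmitter 2 faulted=not, Outboard steering pump 2 is inoperative=occurs → at least one input occurs → occurs.
Ship steering unresponsive [AND]: Port system down=occurs, Starboard system 2 down=occurs → all inputs occur → occurs.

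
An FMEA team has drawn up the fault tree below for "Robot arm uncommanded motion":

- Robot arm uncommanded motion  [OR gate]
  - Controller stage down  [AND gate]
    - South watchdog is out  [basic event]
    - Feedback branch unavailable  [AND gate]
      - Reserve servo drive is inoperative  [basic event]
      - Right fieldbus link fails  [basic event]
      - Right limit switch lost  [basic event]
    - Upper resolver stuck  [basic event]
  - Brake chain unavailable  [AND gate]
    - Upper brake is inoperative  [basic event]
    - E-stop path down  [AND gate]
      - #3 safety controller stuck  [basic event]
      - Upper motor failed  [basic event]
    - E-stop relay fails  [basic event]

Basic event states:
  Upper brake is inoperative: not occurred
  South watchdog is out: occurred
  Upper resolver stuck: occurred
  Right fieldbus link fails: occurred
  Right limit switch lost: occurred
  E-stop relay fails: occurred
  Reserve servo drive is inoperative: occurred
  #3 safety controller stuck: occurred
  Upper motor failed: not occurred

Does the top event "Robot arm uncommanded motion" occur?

Feedback branch unavailable [AND]: Reserve servo drive is inoperative=occurs, Right fieldbus link fails=occurs, Right limit switch lost=occurs → all inputs occur → occurs.
Controller stage down [AND]: South watchdog is out=occurs, Feedback branch unavailable=occurs, Upper resolver stuck=occurs → all inputs occur → occurs.
E-stop path down [AND]: #3 safety controller stuck=occurs, Upper motor failed=not → not all inputs occur → does not occur.
Brake chain unavailable [AND]: Upper brake is inoperative=not, E-stop path down=not, E-stop relay fails=occurs → not all inputs occur → does not occur.
Robot arm uncommanded motion [OR]: Controller stage down=occurs, Brake chain unavailable=not → at least one input occurs → occurs.

Yes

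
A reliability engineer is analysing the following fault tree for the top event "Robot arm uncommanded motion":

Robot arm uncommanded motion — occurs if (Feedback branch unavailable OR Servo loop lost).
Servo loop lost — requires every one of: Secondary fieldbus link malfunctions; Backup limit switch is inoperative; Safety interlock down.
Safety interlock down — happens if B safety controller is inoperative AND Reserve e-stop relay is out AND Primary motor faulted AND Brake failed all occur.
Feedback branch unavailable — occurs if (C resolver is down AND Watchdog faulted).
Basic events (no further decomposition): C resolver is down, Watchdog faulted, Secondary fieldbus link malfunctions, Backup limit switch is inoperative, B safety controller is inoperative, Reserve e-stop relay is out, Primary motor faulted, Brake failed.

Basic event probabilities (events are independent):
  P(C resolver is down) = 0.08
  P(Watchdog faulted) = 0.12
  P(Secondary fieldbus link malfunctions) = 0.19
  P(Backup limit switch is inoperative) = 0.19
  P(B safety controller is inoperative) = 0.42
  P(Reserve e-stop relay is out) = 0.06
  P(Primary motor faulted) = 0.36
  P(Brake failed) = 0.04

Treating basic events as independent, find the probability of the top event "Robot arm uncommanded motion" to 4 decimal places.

P(Feedback branch unavailable) [AND] = 0.08 × 0.12 = 0.009600
P(Safety interlock down) [AND] = 0.42 × 0.06 × 0.36 × 0.04 = 0.000363
P(Servo loop lost) [AND] = 0.19 × 0.19 × 0.000363 = 0.000013
P(Robot arm uncommanded motion) [OR] = 1 − (1−0.009600) × (1−0.000013) = 0.009613
Rounded to 4 decimal places: P(Robot arm uncommanded motion) ≈ 0.0096.

0.0096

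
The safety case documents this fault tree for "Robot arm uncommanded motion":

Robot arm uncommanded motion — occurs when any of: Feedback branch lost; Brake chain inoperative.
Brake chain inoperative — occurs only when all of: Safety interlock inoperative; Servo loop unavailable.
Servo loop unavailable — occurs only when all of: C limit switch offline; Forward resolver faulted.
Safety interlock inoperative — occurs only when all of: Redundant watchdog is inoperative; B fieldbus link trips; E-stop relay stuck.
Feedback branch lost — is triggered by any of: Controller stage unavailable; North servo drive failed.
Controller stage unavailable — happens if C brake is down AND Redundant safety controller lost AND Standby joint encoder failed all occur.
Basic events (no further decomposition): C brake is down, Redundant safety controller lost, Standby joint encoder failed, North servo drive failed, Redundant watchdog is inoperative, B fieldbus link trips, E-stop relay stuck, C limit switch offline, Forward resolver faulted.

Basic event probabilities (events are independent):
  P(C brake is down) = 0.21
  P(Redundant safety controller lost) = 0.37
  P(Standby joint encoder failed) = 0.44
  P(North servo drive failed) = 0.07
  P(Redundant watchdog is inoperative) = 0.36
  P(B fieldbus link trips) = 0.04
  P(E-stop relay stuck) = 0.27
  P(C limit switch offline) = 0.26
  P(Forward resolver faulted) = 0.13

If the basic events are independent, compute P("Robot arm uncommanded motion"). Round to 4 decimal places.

P(Controller stage unavailable) [AND] = 0.21 × 0.37 × 0.44 = 0.034188
P(Feedback branch lost) [OR] = 1 − (1−0.034188) × (1−0.07) = 0.101795
P(Safety interlock inoperative) [AND] = 0.36 × 0.04 × 0.27 = 0.003888
P(Servo loop unavailable) [AND] = 0.26 × 0.13 = 0.033800
P(Brake chain inoperative) [AND] = 0.003888 × 0.033800 = 0.000131
P(Robot arm uncommanded motion) [OR] = 1 − (1−0.101795) × (1−0.000131) = 0.101913
Rounded to 4 decimal places: P(Robot arm uncommanded motion) ≈ 0.1019.

0.1019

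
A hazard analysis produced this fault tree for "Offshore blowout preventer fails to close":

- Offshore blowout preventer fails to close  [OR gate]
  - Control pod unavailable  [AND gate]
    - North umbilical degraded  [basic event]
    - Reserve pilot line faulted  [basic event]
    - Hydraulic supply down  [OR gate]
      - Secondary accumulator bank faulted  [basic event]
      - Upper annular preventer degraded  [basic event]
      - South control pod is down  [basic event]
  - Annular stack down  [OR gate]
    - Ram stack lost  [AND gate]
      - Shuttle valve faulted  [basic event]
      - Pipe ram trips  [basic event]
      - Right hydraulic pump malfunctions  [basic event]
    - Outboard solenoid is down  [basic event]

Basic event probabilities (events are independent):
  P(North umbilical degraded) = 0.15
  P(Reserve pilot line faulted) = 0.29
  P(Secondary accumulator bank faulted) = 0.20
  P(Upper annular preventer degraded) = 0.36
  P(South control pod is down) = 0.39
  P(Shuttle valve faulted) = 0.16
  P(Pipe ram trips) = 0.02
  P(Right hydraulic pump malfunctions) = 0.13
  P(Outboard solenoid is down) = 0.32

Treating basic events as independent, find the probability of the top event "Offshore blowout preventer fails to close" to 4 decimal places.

0.3406

P(Hydraulic supply down) [OR] = 1 − (1−0.20) × (1−0.36) × (1−0.39) = 0.687680
P(Control pod unavailable) [AND] = 0.15 × 0.29 × 0.687680 = 0.029914
P(Ram stack lost) [AND] = 0.16 × 0.02 × 0.13 = 0.000416
P(Annular stack down) [OR] = 1 − (1−0.000416) × (1−0.32) = 0.320283
P(Offshore blowout preventer fails to close) [OR] = 1 − (1−0.029914) × (1−0.320283) = 0.340616
Rounded to 4 decimal places: P(Offshore blowout preventer fails to close) ≈ 0.3406.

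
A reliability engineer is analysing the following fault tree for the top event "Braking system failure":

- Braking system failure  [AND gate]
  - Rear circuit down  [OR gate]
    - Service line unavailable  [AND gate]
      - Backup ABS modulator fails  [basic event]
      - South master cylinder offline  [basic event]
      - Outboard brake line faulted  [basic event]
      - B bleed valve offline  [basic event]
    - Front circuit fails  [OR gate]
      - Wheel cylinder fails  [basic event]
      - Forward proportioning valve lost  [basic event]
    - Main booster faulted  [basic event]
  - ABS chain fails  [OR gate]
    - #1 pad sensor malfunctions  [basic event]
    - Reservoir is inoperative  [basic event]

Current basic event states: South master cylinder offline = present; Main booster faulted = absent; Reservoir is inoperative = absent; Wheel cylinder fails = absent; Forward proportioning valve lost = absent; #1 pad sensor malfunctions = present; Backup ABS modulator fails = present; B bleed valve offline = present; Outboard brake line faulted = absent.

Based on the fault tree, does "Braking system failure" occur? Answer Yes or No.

Service line unavailable [AND]: Backup ABS modulator fails=occurs, South master cylinder offline=occurs, Outboard brake line faulted=not, B bleed valve offline=occurs → not all inputs occur → does not occur.
Front circuit fails [OR]: Wheel cylinder fails=not, Forward proportioning valve lost=not → no input occurs → does not occur.
Rear circuit down [OR]: Service line unavailable=not, Front circuit fails=not, Main booster faulted=not → no input occurs → does not occur.
ABS chain fails [OR]: #1 pad sensor malfunctions=occurs, Reservoir is inoperative=not → at least one input occurs → occurs.
Braking system failure [AND]: Rear circuit down=not, ABS chain fails=occurs → not all inputs occur → does not occur.

No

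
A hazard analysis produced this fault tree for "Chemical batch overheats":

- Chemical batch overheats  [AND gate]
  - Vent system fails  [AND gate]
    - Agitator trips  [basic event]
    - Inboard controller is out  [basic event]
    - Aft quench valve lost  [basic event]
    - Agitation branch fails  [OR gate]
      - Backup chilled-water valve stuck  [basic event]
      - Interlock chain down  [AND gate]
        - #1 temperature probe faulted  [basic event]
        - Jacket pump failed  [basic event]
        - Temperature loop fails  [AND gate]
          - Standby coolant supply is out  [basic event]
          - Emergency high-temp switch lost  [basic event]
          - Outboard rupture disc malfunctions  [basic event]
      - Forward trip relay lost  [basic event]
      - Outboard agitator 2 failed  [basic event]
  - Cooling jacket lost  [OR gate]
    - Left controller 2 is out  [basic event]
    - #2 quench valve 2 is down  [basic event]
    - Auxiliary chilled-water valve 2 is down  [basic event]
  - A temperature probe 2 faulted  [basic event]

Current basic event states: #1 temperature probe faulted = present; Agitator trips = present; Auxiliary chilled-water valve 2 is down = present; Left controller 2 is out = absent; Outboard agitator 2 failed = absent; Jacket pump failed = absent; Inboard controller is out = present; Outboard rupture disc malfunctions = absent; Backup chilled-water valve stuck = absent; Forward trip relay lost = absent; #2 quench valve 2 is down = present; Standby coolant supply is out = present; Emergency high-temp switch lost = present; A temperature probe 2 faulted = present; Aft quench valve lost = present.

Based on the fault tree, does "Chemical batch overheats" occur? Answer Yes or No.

Temperature loop fails [AND]: Standby coolant supply is out=occurs, Emergency high-temp switch lost=occurs, Outboard rupture disc malfunctions=not → not all inputs occur → does not occur.
Interlock chain down [AND]: #1 temperature probe faulted=occurs, Jacket pump failed=not, Temperature loop fails=not → not all inputs occur → does not occur.
Agitation branch fails [OR]: Backup chilled-water valve stuck=not, Interlock chain down=not, Forward trip relay lost=not, Outboard agitator 2 failed=not → no input occurs → does not occur.
Vent system fails [AND]: Agitator trips=occurs, Inboard controller is out=occurs, Aft quench valve lost=occurs, Agitation branch fails=not → not all inputs occur → does not occur.
Cooling jacket lost [OR]: Left controller 2 is out=not, #2 quench valve 2 is down=occurs, Auxiliary chilled-water valve 2 is down=occurs → at least one input occurs → occurs.
Chemical batch overheats [AND]: Vent system fails=not, Cooling jacket lost=occurs, A temperature probe 2 faulted=occurs → not all inputs occur → does not occur.

No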